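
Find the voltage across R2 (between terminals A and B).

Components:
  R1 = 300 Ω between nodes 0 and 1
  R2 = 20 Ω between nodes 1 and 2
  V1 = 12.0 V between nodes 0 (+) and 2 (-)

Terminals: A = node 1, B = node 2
R1 and R2 are in series across V1 (node 0 → node 1 → node 2), and the output A–B is taken across R2, so this is a voltage divider.
Series current: I = V1/(R1 + R2) = 12/(300 + 20) = 12/320 = 0.0375 A
V_R2 = I × R2 = V1 × R2/(R1 + R2) = 12 × 20/320 = 0.75 V

Final answer: 0.75 V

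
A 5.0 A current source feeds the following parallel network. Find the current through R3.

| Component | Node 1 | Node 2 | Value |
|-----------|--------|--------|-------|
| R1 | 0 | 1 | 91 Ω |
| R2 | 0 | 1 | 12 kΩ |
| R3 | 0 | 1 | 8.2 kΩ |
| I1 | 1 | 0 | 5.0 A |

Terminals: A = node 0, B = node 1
All resistors sit directly between nodes 0 and 1, so they are in parallel and share one voltage V; the full source current 5 A splits among them.
1/R_par = 1/91 + 1/12000 + 1/8200 = 0.01119 S  =>  R_par = 89.33 Ω
V = I × R_par = 5 × 89.33 = 446.7 V
I_R3 = V/R3 = 446.7/8200 = 0.05447 A

Final answer: 0.05447 A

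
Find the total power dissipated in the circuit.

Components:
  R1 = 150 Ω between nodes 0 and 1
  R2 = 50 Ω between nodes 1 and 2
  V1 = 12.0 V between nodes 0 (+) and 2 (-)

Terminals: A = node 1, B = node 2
Nodal analysis, taking node 2 as the 0 V reference.
Source V1 fixes V_0 = 12 V.
KCL at each unknown node (sum of currents leaving = 0; resistances in Ω):
  Node 1: (V_1 - 12)/150 + (V_1 - 0)/50 = 0
Collecting terms: 0.02667 × V_1 = 0.08  =>  V_1 = 3 V
Power in each resistor, P = (ΔV)²/R:
  P_R1 = (12 - 3)²/150 = 0.54 W
  P_R2 = (3 - 0)²/50 = 0.18 W
P_total = P_R1 + P_R2 = 0.72 W

Final answer: 0.72 W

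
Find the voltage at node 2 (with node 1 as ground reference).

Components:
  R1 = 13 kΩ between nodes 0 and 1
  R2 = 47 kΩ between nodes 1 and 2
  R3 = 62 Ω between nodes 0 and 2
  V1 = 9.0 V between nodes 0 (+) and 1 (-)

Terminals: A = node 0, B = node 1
Nodal analysis, taking node 1 as the 0 V reference.
Source V1 fixes V_0 = 9 V.
KCL at each unknown node (sum of currents leaving = 0; resistances in Ω):
  Node 2: (V_2 - 0)/47000 + (V_2 - 9)/62 = 0
Collecting terms: 0.01615 × V_2 = 0.1452  =>  V_2 = 8.988 V
The requested potential is V_2 = 8.988 V.

Final answer: V_2 = 8.988 V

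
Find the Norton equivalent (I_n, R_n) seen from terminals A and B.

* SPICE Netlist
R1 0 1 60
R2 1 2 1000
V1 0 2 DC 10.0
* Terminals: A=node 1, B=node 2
Find the Thévenin equivalent first; then I_n = V_th/R_th and R_n = R_th.
Step 1 — V_th is the open-circuit voltage V_A - V_B (nothing connected across the terminals).
Nodal analysis, taking node 2 as the 0 V reference.
Source V1 fixes V_0 = 10 V.
KCL at each unknown node (sum of currents leaving = 0; resistances in Ω):
  Node 1: (V_1 - 10)/60 + (V_1 - 0)/1000 = 0
Collecting terms: 0.01767 × V_1 = 0.1667  =>  V_1 = 9.434 V
V_th = V_1 - V_2 = 9.434 - 0 = 9.434 V
Step 2 — R_th: zero the source — replace V1 by a short circuit (node 2 merges into node 0) — and find the resistance seen between A (node 1) and B (node 0).
Reduce the network between node 1 (A) and node 0 (B) by series/parallel combination:
  Rp1 = R1 ‖ R2 (parallel, both between nodes 0 and 1) = 1/(1/60 + 1/1000) = 56.6 Ω
R_th = 56.6 Ω
I_n = V_th/R_th = 9.434/56.6 = 0.1667 A, and R_n = R_th = 56.6 Ω

Final answer: I_n = 0.1667 A, R_n = 56.6 Ω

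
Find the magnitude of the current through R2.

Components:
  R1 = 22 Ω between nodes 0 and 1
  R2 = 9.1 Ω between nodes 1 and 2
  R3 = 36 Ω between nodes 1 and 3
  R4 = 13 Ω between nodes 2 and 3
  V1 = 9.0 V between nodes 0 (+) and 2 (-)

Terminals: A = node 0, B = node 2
Nodal analysis, taking node 2 as the 0 V reference.
Source V1 fixes V_0 = 9 V.
KCL at each unknown node (sum of currents leaving = 0; resistances in Ω):
  Node 1: (V_1 - 9)/22 + (V_1 - 0)/9.1 + (V_1 - V_3)/36 = 0
  Node 3: (V_3 - V_1)/36 + (V_3 - 0)/13 = 0
Collecting terms (coefficients in siemens):
  0.1831·V_1 - 0.02778·V_3 = 0.4091
  0.1047·V_3 - 0.02778·V_1 = 0
Determinant D = (0.1831)(0.1047) - (-0.02778)(-0.02778) = 0.0184
V_1 = [(0.4091)(0.1047) - (-0.02778)(0)]/D = 2.328 V
V_3 = [(0.1831)(0) - (0.4091)(-0.02778)]/D = 0.6175 V
I_R2 = (V_1 - V_2)/R2 = (2.328 - 0)/9.1 = 0.2558 A
|I_R2| = 0.2558 A

Final answer: |I_R2| = 0.2558 A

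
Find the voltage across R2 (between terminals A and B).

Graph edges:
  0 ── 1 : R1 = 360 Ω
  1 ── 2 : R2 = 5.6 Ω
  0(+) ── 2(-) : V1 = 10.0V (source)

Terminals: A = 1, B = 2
R1 and R2 are in series across V1 (node 0 → node 1 → node 2), and the output A–B is taken across R2, so this is a voltage divider.
Series current: I = V1/(R1 + R2) = 10/(360 + 5.6) = 10/365.6 = 0.02735 A
V_R2 = I × R2 = V1 × R2/(R1 + R2) = 10 × 5.6/365.6 = 0.1532 V

Final answer: 0.1532 V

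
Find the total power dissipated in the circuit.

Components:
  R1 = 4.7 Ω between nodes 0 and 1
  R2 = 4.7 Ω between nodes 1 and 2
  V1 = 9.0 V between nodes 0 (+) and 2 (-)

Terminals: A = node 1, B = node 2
Nodal analysis, taking node 2 as the 0 V reference.
Source V1 fixes V_0 = 9 V.
KCL at each unknown node (sum of currents leaving = 0; resistances in Ω):
  Node 1: (V_1 - 9)/4.7 + (V_1 - 0)/4.7 = 0
Collecting terms: 0.4255 × V_1 = 1.915  =>  V_1 = 4.5 V
Power in each resistor, P = (ΔV)²/R:
  P_R1 = (9 - 4.5)²/4.7 = 4.309 W
  P_R2 = (4.5 - 0)²/4.7 = 4.309 W
P_total = P_R1 + P_R2 = 8.617 W

Final answer: 8.617 W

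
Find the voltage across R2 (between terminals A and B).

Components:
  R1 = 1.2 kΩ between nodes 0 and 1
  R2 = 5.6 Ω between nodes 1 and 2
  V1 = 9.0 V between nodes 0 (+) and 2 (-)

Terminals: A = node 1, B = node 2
R1 and R2 are in series across V1 (node 0 → node 1 → node 2), and the output A–B is taken across R2, so this is a voltage divider.
Series current: I = V1/(R1 + R2) = 9/(1200 + 5.6) = 9/1206 = 0.007465 A
V_R2 = I × R2 = V1 × R2/(R1 + R2) = 9 × 5.6/1206 = 0.0418 V

Final answer: 0.0418 V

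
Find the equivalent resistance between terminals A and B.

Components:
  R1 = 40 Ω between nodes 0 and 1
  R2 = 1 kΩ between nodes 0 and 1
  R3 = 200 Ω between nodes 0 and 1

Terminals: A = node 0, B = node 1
Reduce the network between node 0 (A) and node 1 (B) by series/parallel combination:
  Rp1 = R1 ‖ R2 ‖ R3 (parallel, all between nodes 0 and 1) = 1/(1/40 + 1/1000 + 1/200) = 32.26 Ω
R_eq = 32.26 Ω

Final answer: 32.26 Ω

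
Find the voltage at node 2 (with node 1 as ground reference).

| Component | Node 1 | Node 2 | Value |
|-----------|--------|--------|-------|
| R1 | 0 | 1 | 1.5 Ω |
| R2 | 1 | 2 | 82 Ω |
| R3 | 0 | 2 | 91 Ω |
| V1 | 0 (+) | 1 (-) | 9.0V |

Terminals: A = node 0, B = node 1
Nodal analysis, taking node 1 as the 0 V reference.
Source V1 fixes V_0 = 9 V.
KCL at each unknown node (sum of currents leaving = 0; resistances in Ω):
  Node 2: (V_2 - 0)/82 + (V_2 - 9)/91 = 0
Collecting terms: 0.02318 × V_2 = 0.0989  =>  V_2 = 4.266 V
The requested potential is V_2 = 4.266 V.

Final answer: V_2 = 4.266 V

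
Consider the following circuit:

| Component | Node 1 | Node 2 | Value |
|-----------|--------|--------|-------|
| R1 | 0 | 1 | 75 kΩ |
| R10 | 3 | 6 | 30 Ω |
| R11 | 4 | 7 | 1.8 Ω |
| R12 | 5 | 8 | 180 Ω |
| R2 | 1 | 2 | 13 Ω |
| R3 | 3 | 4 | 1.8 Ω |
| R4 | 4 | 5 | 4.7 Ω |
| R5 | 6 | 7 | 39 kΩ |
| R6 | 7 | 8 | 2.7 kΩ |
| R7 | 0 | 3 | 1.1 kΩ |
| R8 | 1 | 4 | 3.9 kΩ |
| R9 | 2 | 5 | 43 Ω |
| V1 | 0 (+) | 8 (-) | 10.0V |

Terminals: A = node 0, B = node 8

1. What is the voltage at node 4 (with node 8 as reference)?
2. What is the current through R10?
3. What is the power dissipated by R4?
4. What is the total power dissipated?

Nodal analysis, taking node 8 as the 0 V reference.
Source V1 fixes V_0 = 10 V.
KCL at each unknown node (sum of currents leaving = 0; resistances in Ω):
  Node 1: (V_1 - 10)/75000 + (V_1 - V_2)/13 + (V_1 - V_4)/3900 = 0
  Node 2: (V_2 - V_1)/13 + (V_2 - V_5)/43 = 0
  Node 3: (V_3 - V_4)/1.8 + (V_3 - 10)/1100 + (V_3 - V_6)/30 = 0
  Node 4: (V_4 - V_3)/1.8 + (V_4 - V_5)/4.7 + (V_4 - V_1)/3900 + (V_4 - V_7)/1.8 = 0
  Node 5: (V_5 - V_4)/4.7 + (V_5 - V_2)/43 + (V_5 - 0)/180 = 0
  Node 6: (V_6 - V_7)/39000 + (V_6 - V_3)/30 = 0
  Node 7: (V_7 - V_6)/39000 + (V_7 - 0)/2700 + (V_7 - V_4)/1.8 = 0
Collecting terms (coefficients in siemens):
  0.07719·V_1 - 0.07692·V_2 - 0.0002564·V_4 = 0.0001333
  0.1002·V_2 - 0.07692·V_1 - 0.02326·V_5 = 0
  0.5898·V_3 - 0.5556·V_4 - 0.03333·V_6 = 0.009091
  1.324·V_4 - 0.0002564·V_1 - 0.5556·V_3 - 0.2128·V_5 - 0.5556·V_7 = 0
  0.2416·V_5 - 0.02326·V_2 - 0.2128·V_4 = 0
  0.03336·V_6 - 0.03333·V_3 - 0.00002564·V_7 = 0
  0.556·V_7 - 0.5556·V_4 - 0.00002564·V_6 = 0
Solving these 7 simultaneous equations (Gaussian elimination) gives:
  V_1 = 1.346 V, V_2 = 1.344 V, V_3 = 1.387 V, V_4 = 1.373 V
  V_5 = 1.339 V, V_6 = 1.387 V, V_7 = 1.372 V
Part 1:
  Read off the nodal solution: V_4 = 1.373 V
Part 2:
  I_R10 = (V_3 - V_6)/R10 = (1.387 - 1.387)/30 = 0.0000003845 A
  Magnitude: I_R10 = 0.0000003845 A
Part 3:
  I_R4 = (V_4 - V_5)/R4 = (1.373 - 1.339)/4.7 = 0.007315 A
  P_R4 = I_R4² × R4 = (0.007315)² × 4.7 = 0.0002515 W
Part 4:
  Power in each resistor, P = (ΔV)²/R:
    P_R1 = (10 - 1.346)²/75000 = 0.0009987 W
    P_R2 = (1.346 - 1.344)²/13 = 0.0000001949 W
    P_R3 = (1.387 - 1.373)²/1.8 = 0.0001103 W
    P_R4 = (1.373 - 1.339)²/4.7 = 0.0002515 W
    P_R5 = (1.387 - 1.372)²/39000 = 0.000000005766 W
    P_R6 = (1.372 - 0)²/2700 = 0.0006973 W
    P_R7 = (10 - 1.387)²/1100 = 0.06744 W
    P_R8 = (1.346 - 1.373)²/3900 = 0.0000001942 W
    P_R9 = (1.344 - 1.339)²/43 = 0.0000006447 W
    P_R10 = (1.387 - 1.387)²/30 = 0.000000000004435 W
    P_R11 = (1.373 - 1.372)²/1.8 = 0.0000004642 W
    P_R12 = (1.339 - 0)²/180 = 0.009956 W
  P_total = P_R1 + P_R2 + P_R3 + P_R4 + P_R5 + P_R6 + P_R7 + P_R8 + P_R9 + P_R10 + P_R11 + P_R12 = 0.07945 W

Final answers:
1. V_4 = 1.373 V
2. I_R10 = 3.845e-07 A
3. P_R4 = 0.0002515 W
4. P_total = 0.07945 W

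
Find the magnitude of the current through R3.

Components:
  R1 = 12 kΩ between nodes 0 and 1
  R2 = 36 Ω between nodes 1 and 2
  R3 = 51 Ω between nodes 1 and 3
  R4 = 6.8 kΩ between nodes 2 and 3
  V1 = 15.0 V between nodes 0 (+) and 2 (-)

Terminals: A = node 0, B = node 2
Nodal analysis, taking node 2 as the 0 V reference.
Source V1 fixes V_0 = 15 V.
KCL at each unknown node (sum of currents leaving = 0; resistances in Ω):
  Node 1: (V_1 - 15)/12000 + (V_1 - 0)/36 + (V_1 - V_3)/51 = 0
  Node 3: (V_3 - V_1)/51 + (V_3 - 0)/6800 = 0
Collecting terms (coefficients in siemens):
  0.04747·V_1 - 0.01961·V_3 = 0.00125
  0.01975·V_3 - 0.01961·V_1 = 0
Determinant D = (0.04747)(0.01975) - (-0.01961)(-0.01961) = 0.0005533
V_1 = [(0.00125)(0.01975) - (-0.01961)(0)]/D = 0.04463 V
V_3 = [(0.04747)(0) - (0.00125)(-0.01961)]/D = 0.0443 V
I_R3 = (V_1 - V_3)/R3 = (0.04463 - 0.0443)/51 = 0.000006515 A
|I_R3| = 0.000006515 A

Final answer: |I_R3| = 6.515e-06 A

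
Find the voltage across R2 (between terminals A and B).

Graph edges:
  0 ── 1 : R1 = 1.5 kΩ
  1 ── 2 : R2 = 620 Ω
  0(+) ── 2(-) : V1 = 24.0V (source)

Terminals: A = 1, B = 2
R1 and R2 are in series across V1 (node 0 → node 1 → node 2), and the output A–B is taken across R2, so this is a voltage divider.
Series current: I = V1/(R1 + R2) = 24/(1500 + 620) = 24/2120 = 0.01132 A
V_R2 = I × R2 = V1 × R2/(R1 + R2) = 24 × 620/2120 = 7.019 V

Final answer: 7.019 V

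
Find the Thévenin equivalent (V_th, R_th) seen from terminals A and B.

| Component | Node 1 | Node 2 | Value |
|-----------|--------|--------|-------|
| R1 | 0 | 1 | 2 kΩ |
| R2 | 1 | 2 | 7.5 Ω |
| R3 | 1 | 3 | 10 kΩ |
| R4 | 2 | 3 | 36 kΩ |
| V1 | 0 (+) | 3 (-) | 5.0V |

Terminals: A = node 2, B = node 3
Step 1 — V_th is the open-circuit voltage V_A - V_B (nothing connected across the terminals).
Nodal analysis, taking node 3 as the 0 V reference.
Source V1 fixes V_0 = 5 V.
KCL at each unknown node (sum of currents leaving = 0; resistances in Ω):
  Node 1: (V_1 - 5)/2000 + (V_1 - V_2)/7.5 + (V_1 - 0)/10000 = 0
  Node 2: (V_2 - V_1)/7.5 + (V_2 - 0)/36000 = 0
Collecting terms (coefficients in siemens):
  0.1339·V_1 - 0.1333·V_2 = 0.0025
  0.1334·V_2 - 0.1333·V_1 = 0
Determinant D = (0.1339)(0.1334) - (-0.1333)(-0.1333) = 0.00008372
V_1 = [(0.0025)(0.1334) - (-0.1333)(0)]/D = 3.982 V
V_2 = [(0.1339)(0) - (0.0025)(-0.1333)]/D = 3.982 V
V_th = V_2 - V_3 = 3.982 - 0 = 3.982 V
Step 2 — R_th: zero the source — replace V1 by a short circuit (node 3 merges into node 0) — and find the resistance seen between A (node 2) and B (node 0).
Reduce the network between node 2 (A) and node 0 (B) by series/parallel combination:
  Rp1 = R1 ‖ R3 (parallel, both between nodes 0 and 1) = 1/(1/2000 + 1/10000) = 1667 Ω
  Rs1 = R2 + Rp1 (series, joined only at node 1) = 7.5 + 1667 = 1674 Ω
  Rp2 = R4 ‖ Rs1 (parallel, both between nodes 0 and 2) = 1/(1/36000 + 1/1674) = 1600 Ω
R_th = 1.6 kΩ

Final answer: V_th = 3.982 V, R_th = 1.6 kΩ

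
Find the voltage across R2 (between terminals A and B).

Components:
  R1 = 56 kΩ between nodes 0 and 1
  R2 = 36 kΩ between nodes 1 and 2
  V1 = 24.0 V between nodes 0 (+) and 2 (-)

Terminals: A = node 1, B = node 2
R1 and R2 are in series across V1 (node 0 → node 1 → node 2), and the output A–B is taken across R2, so this is a voltage divider.
Series current: I = V1/(R1 + R2) = 24/(56000 + 36000) = 24/92000 = 0.0002609 A
V_R2 = I × R2 = V1 × R2/(R1 + R2) = 24 × 36000/92000 = 9.391 V

Final answer: 9.391 V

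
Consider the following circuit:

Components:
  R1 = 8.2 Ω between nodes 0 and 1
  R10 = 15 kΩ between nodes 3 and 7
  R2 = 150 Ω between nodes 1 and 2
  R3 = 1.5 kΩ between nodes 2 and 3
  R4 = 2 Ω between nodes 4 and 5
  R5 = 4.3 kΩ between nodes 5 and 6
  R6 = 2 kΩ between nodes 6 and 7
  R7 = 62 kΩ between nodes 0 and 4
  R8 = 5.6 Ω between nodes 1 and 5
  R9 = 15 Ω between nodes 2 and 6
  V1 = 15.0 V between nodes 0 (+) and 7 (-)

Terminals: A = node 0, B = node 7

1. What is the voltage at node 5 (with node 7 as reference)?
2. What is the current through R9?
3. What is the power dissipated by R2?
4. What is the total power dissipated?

Nodal analysis, taking node 7 as the 0 V reference.
Source V1 fixes V_0 = 15 V.
KCL at each unknown node (sum of currents leaving = 0; resistances in Ω):
  Node 1: (V_1 - 15)/8.2 + (V_1 - V_2)/150 + (V_1 - V_5)/5.6 = 0
  Node 2: (V_2 - V_1)/150 + (V_2 - V_3)/1500 + (V_2 - V_6)/15 = 0
  Node 3: (V_3 - V_2)/1500 + (V_3 - 0)/15000 = 0
  Node 4: (V_4 - V_5)/2 + (V_4 - 15)/62000 = 0
  Node 5: (V_5 - V_4)/2 + (V_5 - V_6)/4300 + (V_5 - V_1)/5.6 = 0
  Node 6: (V_6 - V_5)/4300 + (V_6 - 0)/2000 + (V_6 - V_2)/15 = 0
Collecting terms (coefficients in siemens):
  0.3072·V_1 - 0.006667·V_2 - 0.1786·V_5 = 1.829
  0.074·V_2 - 0.006667·V_1 - 0.0006667·V_3 - 0.06667·V_6 = 0
  0.0007333·V_3 - 0.0006667·V_2 = 0
  0.5·V_4 - 0.5·V_5 = 0.0002419
  0.6788·V_5 - 0.1786·V_1 - 0.5·V_4 - 0.0002326·V_6 = 0
  0.0674·V_6 - 0.06667·V_2 - 0.0002326·V_5 = 0
Solving these 6 simultaneous equations (Gaussian elimination) gives:
  V_1 = 14.94 V, V_2 = 13.82 V, V_3 = 12.57 V, V_4 = 14.94 V
  V_5 = 14.94 V, V_6 = 13.73 V
Part 1:
  Read off the nodal solution: V_5 = 14.94 V
Part 2:
  I_R9 = (V_2 - V_6)/R9 = (13.82 - 13.73)/15 = 0.006581 A
  Magnitude: I_R9 = 0.006581 A
Part 3:
  I_R2 = (V_1 - V_2)/R2 = (14.94 - 13.82)/150 = 0.007419 A
  P_R2 = I_R2² × R2 = (0.007419)² × 150 = 0.008256 W
Part 4:
  Power in each resistor, P = (ΔV)²/R:
    P_R1 = (15 - 14.94)²/8.2 = 0.0004861 W
    P_R2 = (14.94 - 13.82)²/150 = 0.008256 W
    P_R3 = (13.82 - 12.57)²/1500 = 0.001053 W
    P_R4 = (14.94 - 14.94)²/2 = 0.000000000002178 W
    P_R5 = (14.94 - 13.73)²/4300 = 0.0003405 W
    P_R6 = (13.73 - 0)²/2000 = 0.09419 W
    P_R7 = (15 - 14.94)²/62000 = 0.00000006752 W
    P_R8 = (14.94 - 14.94)²/5.6 = 0.0000004401 W
    P_R9 = (13.82 - 13.73)²/15 = 0.0006497 W
    P_R10 = (12.57 - 0)²/15000 = 0.01053 W
  P_total = P_R1 + P_R2 + P_R3 + P_R4 + P_R5 + P_R6 + P_R7 + P_R8 + P_R9 + P_R10 = 0.1155 W

Final answers:
1. V_5 = 14.94 V
2. I_R9 = 0.006581 A
3. P_R2 = 0.008256 W
4. P_total = 0.1155 W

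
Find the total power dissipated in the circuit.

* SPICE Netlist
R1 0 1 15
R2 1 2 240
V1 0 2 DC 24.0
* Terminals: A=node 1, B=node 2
Nodal analysis, taking node 2 as the 0 V reference.
Source V1 fixes V_0 = 24 V.
KCL at each unknown node (sum of currents leaving = 0; resistances in Ω):
  Node 1: (V_1 - 24)/15 + (V_1 - 0)/240 = 0
Collecting terms: 0.07083 × V_1 = 1.6  =>  V_1 = 22.59 V
Power in each resistor, P = (ΔV)²/R:
  P_R1 = (24 - 22.59)²/15 = 0.1329 W
  P_R2 = (22.59 - 0)²/240 = 2.126 W
P_total = P_R1 + P_R2 = 2.259 W

Final answer: 2.259 W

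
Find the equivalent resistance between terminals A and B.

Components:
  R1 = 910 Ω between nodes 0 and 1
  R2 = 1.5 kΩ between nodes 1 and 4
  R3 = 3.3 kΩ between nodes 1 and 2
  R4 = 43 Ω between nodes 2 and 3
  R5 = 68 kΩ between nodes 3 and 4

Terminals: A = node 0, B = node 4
Reduce the network between node 0 (A) and node 4 (B) by series/parallel combination:
  Rs1 = R3 + R4 (series, joined only at node 2) = 3300 + 43 = 3343 Ω
  Rs2 = R5 + Rs1 (series, joined only at node 3) = 68000 + 3343 = 71340 Ω
  Rp1 = R2 ‖ Rs2 (parallel, both between nodes 1 and 4) = 1/(1/1500 + 1/71340) = 1469 Ω
  Rs3 = R1 + Rp1 (series, joined only at node 1) = 910 + 1469 = 2379 Ω
R_eq = 2.379 kΩ

Final answer: 2.379 kΩ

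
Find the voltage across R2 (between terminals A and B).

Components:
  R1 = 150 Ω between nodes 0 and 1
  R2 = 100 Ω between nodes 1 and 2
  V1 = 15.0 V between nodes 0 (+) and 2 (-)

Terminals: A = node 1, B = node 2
R1 and R2 are in series across V1 (node 0 → node 1 → node 2), and the output A–B is taken across R2, so this is a voltage divider.
Series current: I = V1/(R1 + R2) = 15/(150 + 100) = 15/250 = 0.06 A
V_R2 = I × R2 = V1 × R2/(R1 + R2) = 15 × 100/250 = 6 V

Final answer: 6 V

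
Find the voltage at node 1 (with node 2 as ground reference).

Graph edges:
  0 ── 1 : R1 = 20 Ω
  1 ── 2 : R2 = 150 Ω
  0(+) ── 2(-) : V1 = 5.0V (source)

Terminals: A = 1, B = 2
Nodal analysis, taking node 2 as the 0 V reference.
Source V1 fixes V_0 = 5 V.
KCL at each unknown node (sum of currents leaving = 0; resistances in Ω):
  Node 1: (V_1 - 5)/20 + (V_1 - 0)/150 = 0
Collecting terms: 0.05667 × V_1 = 0.25  =>  V_1 = 4.412 V
The requested potential is V_1 = 4.412 V.

Final answer: V_1 = 4.412 V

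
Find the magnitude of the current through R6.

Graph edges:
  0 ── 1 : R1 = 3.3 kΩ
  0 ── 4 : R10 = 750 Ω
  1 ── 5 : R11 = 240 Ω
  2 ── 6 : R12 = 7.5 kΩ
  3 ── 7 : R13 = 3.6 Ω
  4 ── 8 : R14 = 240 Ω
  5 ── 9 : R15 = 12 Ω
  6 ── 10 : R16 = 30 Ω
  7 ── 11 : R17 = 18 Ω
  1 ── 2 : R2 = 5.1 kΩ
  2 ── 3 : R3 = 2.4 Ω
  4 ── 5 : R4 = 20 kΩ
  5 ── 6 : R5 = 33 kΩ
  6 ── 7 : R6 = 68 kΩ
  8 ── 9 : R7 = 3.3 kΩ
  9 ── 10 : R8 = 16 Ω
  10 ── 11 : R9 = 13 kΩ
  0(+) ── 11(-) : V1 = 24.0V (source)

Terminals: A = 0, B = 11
Nodal analysis, taking node 11 as the 0 V reference.
Source V1 fixes V_0 = 24 V.
KCL at each unknown node (sum of currents leaving = 0; resistances in Ω):
  Node 1: (V_1 - 24)/3300 + (V_1 - V_2)/5100 + (V_1 - V_5)/240 = 0
  Node 2: (V_2 - V_1)/5100 + (V_2 - V_3)/2.4 + (V_2 - V_6)/7500 = 0
  Node 3: (V_3 - V_2)/2.4 + (V_3 - V_7)/3.6 = 0
  Node 4: (V_4 - V_5)/20000 + (V_4 - 24)/750 + (V_4 - V_8)/240 = 0
  Node 5: (V_5 - V_4)/20000 + (V_5 - V_6)/33000 + (V_5 - V_1)/240 + (V_5 - V_9)/12 = 0
  Node 6: (V_6 - V_5)/33000 + (V_6 - V_7)/68000 + (V_6 - V_2)/7500 + (V_6 - V_10)/30 = 0
  Node 7: (V_7 - V_6)/68000 + (V_7 - V_3)/3.6 + (V_7 - 0)/18 = 0
  Node 8: (V_8 - V_9)/3300 + (V_8 - V_4)/240 = 0
  Node 9: (V_9 - V_8)/3300 + (V_9 - V_10)/16 + (V_9 - V_5)/12 = 0
  Node 10: (V_10 - V_9)/16 + (V_10 - 0)/13000 + (V_10 - V_6)/30 = 0
Collecting terms (coefficients in siemens):
  0.004666·V_1 - 0.0001961·V_2 - 0.004167·V_5 = 0.007273
  0.417·V_2 - 0.0001961·V_1 - 0.4167·V_3 - 0.0001333·V_6 = 0
  0.6944·V_3 - 0.4167·V_2 - 0.2778·V_7 = 0
  0.00555·V_4 - 0.00005·V_5 - 0.004167·V_8 = 0.032
  0.08758·V_5 - 0.004167·V_1 - 0.00005·V_4 - 0.0000303·V_6 - 0.08333·V_9 = 0
  0.03351·V_6 - 0.0001333·V_2 - 0.0000303·V_5 - 0.00001471·V_7 - 0.03333·V_10 = 0
  0.3333·V_7 - 0.2778·V_3 - 0.00001471·V_6 = 0
  0.00447·V_8 - 0.004167·V_4 - 0.000303·V_9 = 0
  0.1461·V_9 - 0.08333·V_5 - 0.000303·V_8 - 0.0625·V_10 = 0
  0.09591·V_10 - 0.03333·V_6 - 0.0625·V_9 = 0
Solving these 10 simultaneous equations (Gaussian elimination) gives:
  V_1 = 13.9 V, V_2 = 0.112 V, V_3 = 0.1011 V, V_4 = 21.97 V
  V_5 = 13.81 V, V_6 = 13.7 V, V_7 = 0.08487 V, V_8 = 21.41 V
  V_9 = 13.81 V, V_10 = 13.76 V
I_R6 = (V_6 - V_7)/R6 = (13.7 - 0.08487)/68000 = 0.0002002 A
|I_R6| = 0.0002002 A

Final answer: |I_R6| = 0.0002002 A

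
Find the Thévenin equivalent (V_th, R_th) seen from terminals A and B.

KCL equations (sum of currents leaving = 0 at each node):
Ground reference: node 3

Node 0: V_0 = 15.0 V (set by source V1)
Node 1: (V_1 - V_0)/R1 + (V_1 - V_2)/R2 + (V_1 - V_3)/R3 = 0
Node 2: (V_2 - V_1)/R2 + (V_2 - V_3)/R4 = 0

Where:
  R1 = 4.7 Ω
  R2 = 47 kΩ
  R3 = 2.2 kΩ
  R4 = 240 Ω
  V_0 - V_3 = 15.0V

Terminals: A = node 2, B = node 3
Step 1 — V_th is the open-circuit voltage V_A - V_B (nothing connected across the terminals).
Nodal analysis, taking node 3 as the 0 V reference.
Source V1 fixes V_0 = 15 V.
KCL at each unknown node (sum of currents leaving = 0; resistances in Ω):
  Node 1: (V_1 - 15)/4.7 + (V_1 - V_2)/47000 + (V_1 - 0)/2200 = 0
  Node 2: (V_2 - V_1)/47000 + (V_2 - 0)/240 = 0
Collecting terms (coefficients in siemens):
  0.2132·V_1 - 0.00002128·V_2 = 3.191
  0.004188·V_2 - 0.00002128·V_1 = 0
Determinant D = (0.2132)(0.004188) - (-0.00002128)(-0.00002128) = 0.000893
V_1 = [(3.191)(0.004188) - (-0.00002128)(0)]/D = 14.97 V
V_2 = [(0.2132)(0) - (3.191)(-0.00002128)]/D = 0.07604 V
V_th = V_2 - V_3 = 0.07604 - 0 = 0.07604 V
Step 2 — R_th: zero the source — replace V1 by a short circuit (node 3 merges into node 0) — and find the resistance seen between A (node 2) and B (node 0).
Reduce the network between node 2 (A) and node 0 (B) by series/parallel combination:
  Rp1 = R1 ‖ R3 (parallel, both between nodes 0 and 1) = 1/(1/4.7 + 1/2200) = 4.69 Ω
  Rs1 = R2 + Rp1 (series, joined only at node 1) = 47000 + 4.69 = 47000 Ω
  Rp2 = R4 ‖ Rs1 (parallel, both between nodes 0 and 2) = 1/(1/240 + 1/47000) = 238.8 Ω
R_th = 238.8 Ω

Final answer: V_th = 0.07604 V, R_th = 238.8 Ω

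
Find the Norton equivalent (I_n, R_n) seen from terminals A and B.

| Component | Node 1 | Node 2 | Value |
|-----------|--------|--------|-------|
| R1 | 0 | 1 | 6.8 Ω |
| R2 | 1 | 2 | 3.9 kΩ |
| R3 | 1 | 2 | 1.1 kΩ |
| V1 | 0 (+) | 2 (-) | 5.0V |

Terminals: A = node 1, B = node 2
Find the Thévenin equivalent first; then I_n = V_th/R_th and R_n = R_th.
Step 1 — V_th is the open-circuit voltage V_A - V_B (nothing connected across the terminals).
Nodal analysis, taking node 2 as the 0 V reference.
Source V1 fixes V_0 = 5 V.
KCL at each unknown node (sum of currents leaving = 0; resistances in Ω):
  Node 1: (V_1 - 5)/6.8 + (V_1 - 0)/3900 + (V_1 - 0)/1100 = 0
Collecting terms: 0.1482 × V_1 = 0.7353  =>  V_1 = 4.961 V
V_th = V_1 - V_2 = 4.961 - 0 = 4.961 V
Step 2 — R_th: zero the source — replace V1 by a short circuit (node 2 merges into node 0) — and find the resistance seen between A (node 1) and B (node 0).
Reduce the network between node 1 (A) and node 0 (B) by series/parallel combination:
  Rp1 = R1 ‖ R2 ‖ R3 (parallel, all between nodes 0 and 1) = 1/(1/6.8 + 1/3900 + 1/1100) = 6.747 Ω
R_th = 6.747 Ω
I_n = V_th/R_th = 4.961/6.747 = 0.7353 A, and R_n = R_th = 6.747 Ω

Final answer: I_n = 0.7353 A, R_n = 6.747 Ω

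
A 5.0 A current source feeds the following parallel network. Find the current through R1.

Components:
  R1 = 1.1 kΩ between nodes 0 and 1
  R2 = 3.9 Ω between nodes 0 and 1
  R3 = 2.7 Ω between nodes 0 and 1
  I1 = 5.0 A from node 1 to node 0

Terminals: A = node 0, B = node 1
All resistors sit directly between nodes 0 and 1, so they are in parallel and share one voltage V; the full source current 5 A splits among them.
1/R_par = 1/1100 + 1/3.9 + 1/2.7 = 0.6277 S  =>  R_par = 1.593 Ω
V = I × R_par = 5 × 1.593 = 7.966 V
I_R1 = V/R1 = 7.966/1100 = 0.007242 A

Final answer: 0.007242 A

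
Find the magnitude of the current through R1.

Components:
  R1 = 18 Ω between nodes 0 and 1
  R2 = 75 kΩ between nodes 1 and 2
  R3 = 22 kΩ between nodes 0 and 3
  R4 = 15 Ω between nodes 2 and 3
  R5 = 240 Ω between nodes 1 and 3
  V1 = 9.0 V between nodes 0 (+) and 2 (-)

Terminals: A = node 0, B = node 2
Nodal analysis, taking node 2 as the 0 V reference.
Source V1 fixes V_0 = 9 V.
KCL at each unknown node (sum of currents leaving = 0; resistances in Ω):
  Node 1: (V_1 - 9)/18 + (V_1 - 0)/75000 + (V_1 - V_3)/240 = 0
  Node 3: (V_3 - 9)/22000 + (V_3 - 0)/15 + (V_3 - V_1)/240 = 0
Collecting terms (coefficients in siemens):
  0.05974·V_1 - 0.004167·V_3 = 0.5
  0.07088·V_3 - 0.004167·V_1 = 0.0004091
Determinant D = (0.05974)(0.07088) - (-0.004167)(-0.004167) = 0.004217
V_1 = [(0.5)(0.07088) - (-0.004167)(0.0004091)]/D = 8.405 V
V_3 = [(0.05974)(0.0004091) - (0.5)(-0.004167)]/D = 0.4999 V
I_R1 = (V_0 - V_1)/R1 = (9 - 8.405)/18 = 0.03305 A
|I_R1| = 0.03305 A

Final answer: |I_R1| = 0.03305 A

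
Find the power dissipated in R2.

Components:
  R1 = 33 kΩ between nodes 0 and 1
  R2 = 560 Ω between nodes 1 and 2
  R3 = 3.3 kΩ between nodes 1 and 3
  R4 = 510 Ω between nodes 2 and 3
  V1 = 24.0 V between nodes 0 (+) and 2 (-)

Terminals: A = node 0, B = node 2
Nodal analysis, taking node 2 as the 0 V reference.
Source V1 fixes V_0 = 24 V.
KCL at each unknown node (sum of currents leaving = 0; resistances in Ω):
  Node 1: (V_1 - 24)/33000 + (V_1 - 0)/560 + (V_1 - V_3)/3300 = 0
  Node 3: (V_3 - V_1)/3300 + (V_3 - 0)/510 = 0
Collecting terms (coefficients in siemens):
  0.002119·V_1 - 0.000303·V_3 = 0.0007273
  0.002264·V_3 - 0.000303·V_1 = 0
Determinant D = (0.002119)(0.002264) - (-0.000303)(-0.000303) = 0.000004705
V_1 = [(0.0007273)(0.002264) - (-0.000303)(0)]/D = 0.3499 V
V_3 = [(0.002119)(0) - (0.0007273)(-0.000303)]/D = 0.04684 V
I_R2 = (V_1 - V_2)/R2 = (0.3499 - 0)/560 = 0.0006248 A
P_R2 = I_R2² × R2 = (0.0006248)² × 560 = 0.0002186 W

Final answer: 0.0002186 W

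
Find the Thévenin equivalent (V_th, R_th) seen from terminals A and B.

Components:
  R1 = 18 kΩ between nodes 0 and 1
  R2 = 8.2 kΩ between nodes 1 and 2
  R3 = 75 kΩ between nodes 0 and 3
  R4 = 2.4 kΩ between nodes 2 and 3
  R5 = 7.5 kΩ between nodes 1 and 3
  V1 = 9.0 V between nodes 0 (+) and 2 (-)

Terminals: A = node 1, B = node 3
Step 1 — V_th is the open-circuit voltage V_A - V_B (nothing connected across the terminals).
Nodal analysis, taking node 2 as the 0 V reference.
Source V1 fixes V_0 = 9 V.
KCL at each unknown node (sum of currents leaving = 0; resistances in Ω):
  Node 1: (V_1 - 9)/18000 + (V_1 - 0)/8200 + (V_1 - V_3)/7500 = 0
  Node 3: (V_3 - 9)/75000 + (V_3 - 0)/2400 + (V_3 - V_1)/7500 = 0
Collecting terms (coefficients in siemens):
  0.0003108·V_1 - 0.0001333·V_3 = 0.0005
  0.0005633·V_3 - 0.0001333·V_1 = 0.00012
Determinant D = (0.0003108)(0.0005633) - (-0.0001333)(-0.0001333) = 0.0000001573
V_1 = [(0.0005)(0.0005633) - (-0.0001333)(0.00012)]/D = 1.892 V
V_3 = [(0.0003108)(0.00012) - (0.0005)(-0.0001333)]/D = 0.6608 V
V_th = V_1 - V_3 = 1.892 - 0.6608 = 1.231 V
Step 2 — R_th: zero the source — replace V1 by a short circuit (node 2 merges into node 0) — and find the resistance seen between A (node 1) and B (node 3).
Reduce the network between node 1 (A) and node 3 (B) by series/parallel combination:
  Rp1 = R1 ‖ R2 (parallel, both between nodes 0 and 1) = 1/(1/18000 + 1/8200) = 5634 Ω
  Rp2 = R3 ‖ R4 (parallel, both between nodes 0 and 3) = 1/(1/75000 + 1/2400) = 2326 Ω
  Rs1 = Rp1 + Rp2 (series, joined only at node 0) = 5634 + 2326 = 7959 Ω
  Rp3 = R5 ‖ Rs1 (parallel, both between nodes 1 and 3) = 1/(1/7500 + 1/7959) = 3861 Ω
R_th = 3.861 kΩ

Final answer: V_th = 1.231 V, R_th = 3.861 kΩ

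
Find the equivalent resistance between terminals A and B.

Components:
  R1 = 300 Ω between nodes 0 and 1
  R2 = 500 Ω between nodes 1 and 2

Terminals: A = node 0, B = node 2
Reduce the network between node 0 (A) and node 2 (B) by series/parallel combination:
  Rs1 = R1 + R2 (series, joined only at node 1) = 300 + 500 = 800 Ω
R_eq = 800 Ω

Final answer: 800 Ω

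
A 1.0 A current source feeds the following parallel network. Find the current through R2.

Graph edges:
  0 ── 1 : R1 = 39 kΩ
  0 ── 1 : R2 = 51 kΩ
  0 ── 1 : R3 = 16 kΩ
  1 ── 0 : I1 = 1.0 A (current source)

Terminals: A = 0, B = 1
All resistors sit directly between nodes 0 and 1, so they are in parallel and share one voltage V; the full source current 1 A splits among them.
1/R_par = 1/39000 + 1/51000 + 1/16000 = 0.0001077 S  =>  R_par = 9281 Ω
V = I × R_par = 1 × 9281 = 9281 V
I_R2 = V/R2 = 9281/51000 = 0.182 A

Final answer: 0.182 A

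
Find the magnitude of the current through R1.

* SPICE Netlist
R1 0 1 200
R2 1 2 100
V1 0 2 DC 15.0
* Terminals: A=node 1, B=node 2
Nodal analysis, taking node 2 as the 0 V reference.
Source V1 fixes V_0 = 15 V.
KCL at each unknown node (sum of currents leaving = 0; resistances in Ω):
  Node 1: (V_1 - 15)/200 + (V_1 - 0)/100 = 0
Collecting terms: 0.015 × V_1 = 0.075  =>  V_1 = 5 V
I_R1 = (V_0 - V_1)/R1 = (15 - 5)/200 = 0.05 A
|I_R1| = 0.05 A

Final answer: |I_R1| = 0.05 A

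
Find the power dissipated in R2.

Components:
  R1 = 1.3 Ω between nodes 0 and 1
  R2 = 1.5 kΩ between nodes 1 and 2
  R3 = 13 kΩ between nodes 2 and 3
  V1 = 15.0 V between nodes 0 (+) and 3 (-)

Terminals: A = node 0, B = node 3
Nodal analysis, taking node 3 as the 0 V reference.
Source V1 fixes V_0 = 15 V.
KCL at each unknown node (sum of currents leaving = 0; resistances in Ω):
  Node 1: (V_1 - 15)/1.3 + (V_1 - V_2)/1500 = 0
  Node 2: (V_2 - V_1)/1500 + (V_2 - 0)/13000 = 0
Collecting terms (coefficients in siemens):
  0.7699·V_1 - 0.0006667·V_2 = 11.54
  0.0007436·V_2 - 0.0006667·V_1 = 0
Determinant D = (0.7699)(0.0007436) - (-0.0006667)(-0.0006667) = 0.000572
V_1 = [(11.54)(0.0007436) - (-0.0006667)(0)]/D = 15 V
V_2 = [(0.7699)(0) - (11.54)(-0.0006667)]/D = 13.45 V
I_R2 = (V_1 - V_2)/R2 = (15 - 13.45)/1500 = 0.001034 A
P_R2 = I_R2² × R2 = (0.001034)² × 1500 = 0.001605 W

Final answer: 0.001605 W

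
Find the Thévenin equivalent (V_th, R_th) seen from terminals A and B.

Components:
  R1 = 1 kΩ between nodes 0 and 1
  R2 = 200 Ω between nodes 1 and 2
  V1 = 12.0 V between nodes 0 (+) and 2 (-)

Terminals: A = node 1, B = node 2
Step 1 — V_th is the open-circuit voltage V_A - V_B (nothing connected across the terminals).
Nodal analysis, taking node 2 as the 0 V reference.
Source V1 fixes V_0 = 12 V.
KCL at each unknown node (sum of currents leaving = 0; resistances in Ω):
  Node 1: (V_1 - 12)/1000 + (V_1 - 0)/200 = 0
Collecting terms: 0.006 × V_1 = 0.012  =>  V_1 = 2 V
V_th = V_1 - V_2 = 2 - 0 = 2 V
Step 2 — R_th: zero the source — replace V1 by a short circuit (node 2 merges into node 0) — and find the resistance seen between A (node 1) and B (node 0).
Reduce the network between node 1 (A) and node 0 (B) by series/parallel combination:
  Rp1 = R1 ‖ R2 (parallel, both between nodes 0 and 1) = 1/(1/1000 + 1/200) = 166.7 Ω
R_th = 166.7 Ω

Final answer: V_th = 2 V, R_th = 166.7 Ω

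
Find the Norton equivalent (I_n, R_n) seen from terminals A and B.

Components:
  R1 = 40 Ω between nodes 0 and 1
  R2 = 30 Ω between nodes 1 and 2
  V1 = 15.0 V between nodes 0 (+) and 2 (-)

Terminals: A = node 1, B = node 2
Find the Thévenin equivalent first; then I_n = V_th/R_th and R_n = R_th.
Step 1 — V_th is the open-circuit voltage V_A - V_B (nothing connected across the terminals).
Nodal analysis, taking node 2 as the 0 V reference.
Source V1 fixes V_0 = 15 V.
KCL at each unknown node (sum of currents leaving = 0; resistances in Ω):
  Node 1: (V_1 - 15)/40 + (V_1 - 0)/30 = 0
Collecting terms: 0.05833 × V_1 = 0.375  =>  V_1 = 6.429 V
V_th = V_1 - V_2 = 6.429 - 0 = 6.429 V
Step 2 — R_th: zero the source — replace V1 by a short circuit (node 2 merges into node 0) — and find the resistance seen between A (node 1) and B (node 0).
Reduce the network between node 1 (A) and node 0 (B) by series/parallel combination:
  Rp1 = R1 ‖ R2 (parallel, both between nodes 0 and 1) = 1/(1/40 + 1/30) = 17.14 Ω
R_th = 17.14 Ω
I_n = V_th/R_th = 6.429/17.14 = 0.375 A, and R_n = R_th = 17.14 Ω

Final answer: I_n = 0.375 A, R_n = 17.14 Ω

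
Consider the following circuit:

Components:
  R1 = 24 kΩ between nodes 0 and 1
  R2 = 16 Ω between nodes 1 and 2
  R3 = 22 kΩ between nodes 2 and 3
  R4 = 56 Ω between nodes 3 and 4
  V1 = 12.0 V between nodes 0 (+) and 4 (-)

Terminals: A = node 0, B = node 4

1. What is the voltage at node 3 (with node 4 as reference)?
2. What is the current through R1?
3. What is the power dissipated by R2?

Nodal analysis, taking node 4 as the 0 V reference.
Source V1 fixes V_0 = 12 V.
KCL at each unknown node (sum of currents leaving = 0; resistances in Ω):
  Node 1: (V_1 - 12)/24000 + (V_1 - V_2)/16 = 0
  Node 2: (V_2 - V_1)/16 + (V_2 - V_3)/22000 = 0
  Node 3: (V_3 - V_2)/22000 + (V_3 - 0)/56 = 0
Collecting terms (coefficients in siemens):
  0.06254·V_1 - 0.0625·V_2 = 0.0005
  0.06255·V_2 - 0.0625·V_1 - 0.00004545·V_3 = 0
  0.0179·V_3 - 0.00004545·V_2 = 0
Solving these 3 simultaneous equations (Gaussian elimination) gives:
  V_1 = 5.749 V, V_2 = 5.745 V, V_3 = 0.01459 V
Part 1:
  Read off the nodal solution: V_3 = 0.01459 V
Part 2:
  I_R1 = (V_0 - V_1)/R1 = (12 - 5.749)/24000 = 0.0002605 A
  Magnitude: I_R1 = 0.0002605 A
Part 3:
  I_R2 = (V_1 - V_2)/R2 = (5.749 - 5.745)/16 = 0.0002605 A
  P_R2 = I_R2² × R2 = (0.0002605)² × 16 = 0.000001085 W

Final answers:
1. V_3 = 0.01459 V
2. I_R1 = 0.0002605 A
3. P_R2 = 1.085e-06 W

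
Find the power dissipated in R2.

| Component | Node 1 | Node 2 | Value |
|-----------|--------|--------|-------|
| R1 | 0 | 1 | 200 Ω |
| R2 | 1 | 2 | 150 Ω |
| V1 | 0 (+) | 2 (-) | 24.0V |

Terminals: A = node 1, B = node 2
Nodal analysis, taking node 2 as the 0 V reference.
Source V1 fixes V_0 = 24 V.
KCL at each unknown node (sum of currents leaving = 0; resistances in Ω):
  Node 1: (V_1 - 24)/200 + (V_1 - 0)/150 = 0
Collecting terms: 0.01167 × V_1 = 0.12  =>  V_1 = 10.29 V
I_R2 = (V_1 - V_2)/R2 = (10.29 - 0)/150 = 0.06857 A
P_R2 = I_R2² × R2 = (0.06857)² × 150 = 0.7053 W

Final answer: 0.7053 W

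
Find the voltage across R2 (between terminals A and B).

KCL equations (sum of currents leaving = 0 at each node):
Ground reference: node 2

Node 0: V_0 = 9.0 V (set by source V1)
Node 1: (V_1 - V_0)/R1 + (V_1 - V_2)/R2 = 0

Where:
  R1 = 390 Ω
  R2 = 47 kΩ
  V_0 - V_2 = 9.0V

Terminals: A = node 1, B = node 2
R1 and R2 are in series across V1 (node 0 → node 1 → node 2), and the output A–B is taken across R2, so this is a voltage divider.
Series current: I = V1/(R1 + R2) = 9/(390 + 47000) = 9/47390 = 0.0001899 A
V_R2 = I × R2 = V1 × R2/(R1 + R2) = 9 × 47000/47390 = 8.926 V

Final answer: 8.926 V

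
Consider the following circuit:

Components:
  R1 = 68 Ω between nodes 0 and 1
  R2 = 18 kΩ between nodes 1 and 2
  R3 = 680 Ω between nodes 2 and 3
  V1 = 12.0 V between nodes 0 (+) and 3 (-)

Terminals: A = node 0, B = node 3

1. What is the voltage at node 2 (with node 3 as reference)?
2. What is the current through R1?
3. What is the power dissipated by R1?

Nodal analysis, taking node 3 as the 0 V reference.
Source V1 fixes V_0 = 12 V.
KCL at each unknown node (sum of currents leaving = 0; resistances in Ω):
  Node 1: (V_1 - 12)/68 + (V_1 - V_2)/18000 = 0
  Node 2: (V_2 - V_1)/18000 + (V_2 - 0)/680 = 0
Collecting terms (coefficients in siemens):
  0.01476·V_1 - 0.00005556·V_2 = 0.1765
  0.001526·V_2 - 0.00005556·V_1 = 0
Determinant D = (0.01476)(0.001526) - (-0.00005556)(-0.00005556) = 0.00002252
V_1 = [(0.1765)(0.001526) - (-0.00005556)(0)]/D = 11.96 V
V_2 = [(0.01476)(0) - (0.1765)(-0.00005556)]/D = 0.4352 V
Part 1:
  Read off the nodal solution: V_2 = 0.4352 V
Part 2:
  I_R1 = (V_0 - V_1)/R1 = (12 - 11.96)/68 = 0.0006401 A
  Magnitude: I_R1 = 0.0006401 A
Part 3:
  I_R1 = (V_0 - V_1)/R1 = (12 - 11.96)/68 = 0.0006401 A
  P_R1 = I_R1² × R1 = (0.0006401)² × 68 = 0.00002786 W

Final answers:
1. V_2 = 0.4352 V
2. I_R1 = 0.0006401 A
3. P_R1 = 2.786e-05 W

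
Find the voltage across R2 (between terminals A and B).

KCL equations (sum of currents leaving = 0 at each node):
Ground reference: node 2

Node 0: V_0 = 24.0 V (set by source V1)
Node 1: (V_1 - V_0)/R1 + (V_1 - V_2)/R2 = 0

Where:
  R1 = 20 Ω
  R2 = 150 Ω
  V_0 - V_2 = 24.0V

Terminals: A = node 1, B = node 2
R1 and R2 are in series across V1 (node 0 → node 1 → node 2), and the output A–B is taken across R2, so this is a voltage divider.
Series current: I = V1/(R1 + R2) = 24/(20 + 150) = 24/170 = 0.1412 A
V_R2 = I × R2 = V1 × R2/(R1 + R2) = 24 × 150/170 = 21.18 V

Final answer: 21.18 V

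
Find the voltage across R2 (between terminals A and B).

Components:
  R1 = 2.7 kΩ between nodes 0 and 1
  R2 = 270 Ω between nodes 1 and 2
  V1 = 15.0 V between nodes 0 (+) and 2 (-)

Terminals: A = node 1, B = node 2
R1 and R2 are in series across V1 (node 0 → node 1 → node 2), and the output A–B is taken across R2, so this is a voltage divider.
Series current: I = V1/(R1 + R2) = 15/(2700 + 270) = 15/2970 = 0.005051 A
V_R2 = I × R2 = V1 × R2/(R1 + R2) = 15 × 270/2970 = 1.364 V

Final answer: 1.364 V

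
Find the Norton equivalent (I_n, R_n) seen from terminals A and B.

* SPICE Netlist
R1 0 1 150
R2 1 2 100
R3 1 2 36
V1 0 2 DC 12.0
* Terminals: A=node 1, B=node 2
Find the Thévenin equivalent first; then I_n = V_th/R_th and R_n = R_th.
Step 1 — V_th is the open-circuit voltage V_A - V_B (nothing connected across the terminals).
Nodal analysis, taking node 2 as the 0 V reference.
Source V1 fixes V_0 = 12 V.
KCL at each unknown node (sum of currents leaving = 0; resistances in Ω):
  Node 1: (V_1 - 12)/150 + (V_1 - 0)/100 + (V_1 - 0)/36 = 0
Collecting terms: 0.04444 × V_1 = 0.08  =>  V_1 = 1.8 V
V_th = V_1 - V_2 = 1.8 - 0 = 1.8 V
Step 2 — R_th: zero the source — replace V1 by a short circuit (node 2 merges into node 0) — and find the resistance seen between A (node 1) and B (node 0).
Reduce the network between node 1 (A) and node 0 (B) by series/parallel combination:
  Rp1 = R1 ‖ R2 ‖ R3 (parallel, all between nodes 0 and 1) = 1/(1/150 + 1/100 + 1/36) = 22.5 Ω
R_th = 22.5 Ω
I_n = V_th/R_th = 1.8/22.5 = 0.08 A, and R_n = R_th = 22.5 Ω

Final answer: I_n = 0.08 A, R_n = 22.5 Ω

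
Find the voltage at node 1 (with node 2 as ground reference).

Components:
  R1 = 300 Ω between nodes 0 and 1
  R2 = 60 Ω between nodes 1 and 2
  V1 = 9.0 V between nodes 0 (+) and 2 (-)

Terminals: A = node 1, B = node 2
Nodal analysis, taking node 2 as the 0 V reference.
Source V1 fixes V_0 = 9 V.
KCL at each unknown node (sum of currents leaving = 0; resistances in Ω):
  Node 1: (V_1 - 9)/300 + (V_1 - 0)/60 = 0
Collecting terms: 0.02 × V_1 = 0.03  =>  V_1 = 1.5 V
The requested potential is V_1 = 1.5 V.

Final answer: V_1 = 1.5 V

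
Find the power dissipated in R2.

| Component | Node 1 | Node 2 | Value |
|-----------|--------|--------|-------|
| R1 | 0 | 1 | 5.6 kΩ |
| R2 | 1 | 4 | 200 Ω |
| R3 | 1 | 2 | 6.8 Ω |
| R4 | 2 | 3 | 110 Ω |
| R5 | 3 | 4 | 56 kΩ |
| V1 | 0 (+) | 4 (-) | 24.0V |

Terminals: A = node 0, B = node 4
Nodal analysis, taking node 4 as the 0 V reference.
Source V1 fixes V_0 = 24 V.
KCL at each unknown node (sum of currents leaving = 0; resistances in Ω):
  Node 1: (V_1 - 24)/5600 + (V_1 - 0)/200 + (V_1 - V_2)/6.8 = 0
  Node 2: (V_2 - V_1)/6.8 + (V_2 - V_3)/110 = 0
  Node 3: (V_3 - V_2)/110 + (V_3 - 0)/56000 = 0
Collecting terms (coefficients in siemens):
  0.1522·V_1 - 0.1471·V_2 = 0.004286
  0.1561·V_2 - 0.1471·V_1 - 0.009091·V_3 = 0
  0.009109·V_3 - 0.009091·V_2 = 0
Solving these 3 simultaneous equations (Gaussian elimination) gives:
  V_1 = 0.8247 V, V_2 = 0.8246 V, V_3 = 0.823 V
I_R2 = (V_1 - V_4)/R2 = (0.8247 - 0)/200 = 0.004124 A
P_R2 = I_R2² × R2 = (0.004124)² × 200 = 0.003401 W

Final answer: 0.003401 W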